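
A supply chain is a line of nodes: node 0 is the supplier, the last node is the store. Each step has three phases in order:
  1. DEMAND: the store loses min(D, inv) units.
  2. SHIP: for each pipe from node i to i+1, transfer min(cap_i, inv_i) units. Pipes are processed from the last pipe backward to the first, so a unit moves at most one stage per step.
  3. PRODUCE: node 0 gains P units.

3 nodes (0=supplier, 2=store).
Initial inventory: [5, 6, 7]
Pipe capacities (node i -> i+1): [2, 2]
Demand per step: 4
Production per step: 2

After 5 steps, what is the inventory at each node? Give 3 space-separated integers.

Step 1: demand=4,sold=4 ship[1->2]=2 ship[0->1]=2 prod=2 -> inv=[5 6 5]
Step 2: demand=4,sold=4 ship[1->2]=2 ship[0->1]=2 prod=2 -> inv=[5 6 3]
Step 3: demand=4,sold=3 ship[1->2]=2 ship[0->1]=2 prod=2 -> inv=[5 6 2]
Step 4: demand=4,sold=2 ship[1->2]=2 ship[0->1]=2 prod=2 -> inv=[5 6 2]
Step 5: demand=4,sold=2 ship[1->2]=2 ship[0->1]=2 prod=2 -> inv=[5 6 2]

5 6 2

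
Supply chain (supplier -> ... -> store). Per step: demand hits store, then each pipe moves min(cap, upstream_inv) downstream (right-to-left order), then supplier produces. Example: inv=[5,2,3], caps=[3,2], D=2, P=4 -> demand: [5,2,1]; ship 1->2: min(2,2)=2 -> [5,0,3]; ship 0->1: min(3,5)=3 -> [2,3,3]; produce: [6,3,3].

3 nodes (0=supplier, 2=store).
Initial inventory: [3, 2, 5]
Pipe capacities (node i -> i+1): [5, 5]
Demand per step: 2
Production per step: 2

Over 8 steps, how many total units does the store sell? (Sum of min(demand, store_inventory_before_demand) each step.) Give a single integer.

Step 1: sold=2 (running total=2) -> [2 3 5]
Step 2: sold=2 (running total=4) -> [2 2 6]
Step 3: sold=2 (running total=6) -> [2 2 6]
Step 4: sold=2 (running total=8) -> [2 2 6]
Step 5: sold=2 (running total=10) -> [2 2 6]
Step 6: sold=2 (running total=12) -> [2 2 6]
Step 7: sold=2 (running total=14) -> [2 2 6]
Step 8: sold=2 (running total=16) -> [2 2 6]

Answer: 16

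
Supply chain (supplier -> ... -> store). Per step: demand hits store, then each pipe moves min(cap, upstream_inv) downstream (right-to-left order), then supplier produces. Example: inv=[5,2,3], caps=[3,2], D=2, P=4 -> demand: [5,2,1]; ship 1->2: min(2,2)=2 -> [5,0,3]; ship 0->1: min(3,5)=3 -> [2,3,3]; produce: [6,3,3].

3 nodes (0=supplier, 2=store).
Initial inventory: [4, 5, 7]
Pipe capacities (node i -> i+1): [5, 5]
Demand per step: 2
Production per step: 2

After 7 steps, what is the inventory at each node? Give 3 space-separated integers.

Step 1: demand=2,sold=2 ship[1->2]=5 ship[0->1]=4 prod=2 -> inv=[2 4 10]
Step 2: demand=2,sold=2 ship[1->2]=4 ship[0->1]=2 prod=2 -> inv=[2 2 12]
Step 3: demand=2,sold=2 ship[1->2]=2 ship[0->1]=2 prod=2 -> inv=[2 2 12]
Step 4: demand=2,sold=2 ship[1->2]=2 ship[0->1]=2 prod=2 -> inv=[2 2 12]
Step 5: demand=2,sold=2 ship[1->2]=2 ship[0->1]=2 prod=2 -> inv=[2 2 12]
Step 6: demand=2,sold=2 ship[1->2]=2 ship[0->1]=2 prod=2 -> inv=[2 2 12]
Step 7: demand=2,sold=2 ship[1->2]=2 ship[0->1]=2 prod=2 -> inv=[2 2 12]

2 2 12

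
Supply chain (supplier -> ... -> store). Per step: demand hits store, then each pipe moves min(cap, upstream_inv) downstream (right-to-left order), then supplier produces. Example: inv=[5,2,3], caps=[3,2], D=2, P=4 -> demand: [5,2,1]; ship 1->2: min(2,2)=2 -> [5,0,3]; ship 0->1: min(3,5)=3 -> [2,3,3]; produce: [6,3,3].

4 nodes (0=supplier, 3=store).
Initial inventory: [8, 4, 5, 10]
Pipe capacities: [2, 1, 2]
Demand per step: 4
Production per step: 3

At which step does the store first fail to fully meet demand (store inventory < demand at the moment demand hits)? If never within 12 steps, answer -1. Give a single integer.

Step 1: demand=4,sold=4 ship[2->3]=2 ship[1->2]=1 ship[0->1]=2 prod=3 -> [9 5 4 8]
Step 2: demand=4,sold=4 ship[2->3]=2 ship[1->2]=1 ship[0->1]=2 prod=3 -> [10 6 3 6]
Step 3: demand=4,sold=4 ship[2->3]=2 ship[1->2]=1 ship[0->1]=2 prod=3 -> [11 7 2 4]
Step 4: demand=4,sold=4 ship[2->3]=2 ship[1->2]=1 ship[0->1]=2 prod=3 -> [12 8 1 2]
Step 5: demand=4,sold=2 ship[2->3]=1 ship[1->2]=1 ship[0->1]=2 prod=3 -> [13 9 1 1]
Step 6: demand=4,sold=1 ship[2->3]=1 ship[1->2]=1 ship[0->1]=2 prod=3 -> [14 10 1 1]
Step 7: demand=4,sold=1 ship[2->3]=1 ship[1->2]=1 ship[0->1]=2 prod=3 -> [15 11 1 1]
Step 8: demand=4,sold=1 ship[2->3]=1 ship[1->2]=1 ship[0->1]=2 prod=3 -> [16 12 1 1]
Step 9: demand=4,sold=1 ship[2->3]=1 ship[1->2]=1 ship[0->1]=2 prod=3 -> [17 13 1 1]
Step 10: demand=4,sold=1 ship[2->3]=1 ship[1->2]=1 ship[0->1]=2 prod=3 -> [18 14 1 1]
Step 11: demand=4,sold=1 ship[2->3]=1 ship[1->2]=1 ship[0->1]=2 prod=3 -> [19 15 1 1]
Step 12: demand=4,sold=1 ship[2->3]=1 ship[1->2]=1 ship[0->1]=2 prod=3 -> [20 16 1 1]
First stockout at step 5

5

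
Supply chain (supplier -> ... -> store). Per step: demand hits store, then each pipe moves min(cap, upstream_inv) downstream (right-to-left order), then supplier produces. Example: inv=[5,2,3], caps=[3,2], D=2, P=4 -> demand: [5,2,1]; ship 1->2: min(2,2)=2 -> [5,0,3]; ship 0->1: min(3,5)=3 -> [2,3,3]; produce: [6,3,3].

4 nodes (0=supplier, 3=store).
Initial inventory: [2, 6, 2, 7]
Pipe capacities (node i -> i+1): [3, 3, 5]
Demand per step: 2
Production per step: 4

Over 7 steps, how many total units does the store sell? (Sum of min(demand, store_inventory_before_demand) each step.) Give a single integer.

Step 1: sold=2 (running total=2) -> [4 5 3 7]
Step 2: sold=2 (running total=4) -> [5 5 3 8]
Step 3: sold=2 (running total=6) -> [6 5 3 9]
Step 4: sold=2 (running total=8) -> [7 5 3 10]
Step 5: sold=2 (running total=10) -> [8 5 3 11]
Step 6: sold=2 (running total=12) -> [9 5 3 12]
Step 7: sold=2 (running total=14) -> [10 5 3 13]

Answer: 14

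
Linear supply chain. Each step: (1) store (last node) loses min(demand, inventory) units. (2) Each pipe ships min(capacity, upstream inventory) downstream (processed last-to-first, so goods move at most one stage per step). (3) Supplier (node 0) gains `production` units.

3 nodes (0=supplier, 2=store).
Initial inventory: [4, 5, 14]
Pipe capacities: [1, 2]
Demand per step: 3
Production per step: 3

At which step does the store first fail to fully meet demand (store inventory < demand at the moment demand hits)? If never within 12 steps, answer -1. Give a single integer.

Step 1: demand=3,sold=3 ship[1->2]=2 ship[0->1]=1 prod=3 -> [6 4 13]
Step 2: demand=3,sold=3 ship[1->2]=2 ship[0->1]=1 prod=3 -> [8 3 12]
Step 3: demand=3,sold=3 ship[1->2]=2 ship[0->1]=1 prod=3 -> [10 2 11]
Step 4: demand=3,sold=3 ship[1->2]=2 ship[0->1]=1 prod=3 -> [12 1 10]
Step 5: demand=3,sold=3 ship[1->2]=1 ship[0->1]=1 prod=3 -> [14 1 8]
Step 6: demand=3,sold=3 ship[1->2]=1 ship[0->1]=1 prod=3 -> [16 1 6]
Step 7: demand=3,sold=3 ship[1->2]=1 ship[0->1]=1 prod=3 -> [18 1 4]
Step 8: demand=3,sold=3 ship[1->2]=1 ship[0->1]=1 prod=3 -> [20 1 2]
Step 9: demand=3,sold=2 ship[1->2]=1 ship[0->1]=1 prod=3 -> [22 1 1]
Step 10: demand=3,sold=1 ship[1->2]=1 ship[0->1]=1 prod=3 -> [24 1 1]
Step 11: demand=3,sold=1 ship[1->2]=1 ship[0->1]=1 prod=3 -> [26 1 1]
Step 12: demand=3,sold=1 ship[1->2]=1 ship[0->1]=1 prod=3 -> [28 1 1]
First stockout at step 9

9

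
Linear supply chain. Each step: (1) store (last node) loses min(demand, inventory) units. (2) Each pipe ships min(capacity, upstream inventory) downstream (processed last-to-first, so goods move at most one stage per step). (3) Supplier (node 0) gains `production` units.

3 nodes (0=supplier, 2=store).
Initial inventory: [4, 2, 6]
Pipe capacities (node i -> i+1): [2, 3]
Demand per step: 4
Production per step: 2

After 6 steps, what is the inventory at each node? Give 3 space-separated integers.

Step 1: demand=4,sold=4 ship[1->2]=2 ship[0->1]=2 prod=2 -> inv=[4 2 4]
Step 2: demand=4,sold=4 ship[1->2]=2 ship[0->1]=2 prod=2 -> inv=[4 2 2]
Step 3: demand=4,sold=2 ship[1->2]=2 ship[0->1]=2 prod=2 -> inv=[4 2 2]
Step 4: demand=4,sold=2 ship[1->2]=2 ship[0->1]=2 prod=2 -> inv=[4 2 2]
Step 5: demand=4,sold=2 ship[1->2]=2 ship[0->1]=2 prod=2 -> inv=[4 2 2]
Step 6: demand=4,sold=2 ship[1->2]=2 ship[0->1]=2 prod=2 -> inv=[4 2 2]

4 2 2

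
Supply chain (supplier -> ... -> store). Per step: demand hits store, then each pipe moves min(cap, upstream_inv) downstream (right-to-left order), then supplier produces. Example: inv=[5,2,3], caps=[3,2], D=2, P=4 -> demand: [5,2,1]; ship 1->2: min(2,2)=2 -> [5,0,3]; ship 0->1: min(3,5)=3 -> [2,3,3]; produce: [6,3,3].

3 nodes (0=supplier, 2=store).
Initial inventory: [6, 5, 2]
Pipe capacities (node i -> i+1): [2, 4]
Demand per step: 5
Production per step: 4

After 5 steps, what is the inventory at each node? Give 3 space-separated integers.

Step 1: demand=5,sold=2 ship[1->2]=4 ship[0->1]=2 prod=4 -> inv=[8 3 4]
Step 2: demand=5,sold=4 ship[1->2]=3 ship[0->1]=2 prod=4 -> inv=[10 2 3]
Step 3: demand=5,sold=3 ship[1->2]=2 ship[0->1]=2 prod=4 -> inv=[12 2 2]
Step 4: demand=5,sold=2 ship[1->2]=2 ship[0->1]=2 prod=4 -> inv=[14 2 2]
Step 5: demand=5,sold=2 ship[1->2]=2 ship[0->1]=2 prod=4 -> inv=[16 2 2]

16 2 2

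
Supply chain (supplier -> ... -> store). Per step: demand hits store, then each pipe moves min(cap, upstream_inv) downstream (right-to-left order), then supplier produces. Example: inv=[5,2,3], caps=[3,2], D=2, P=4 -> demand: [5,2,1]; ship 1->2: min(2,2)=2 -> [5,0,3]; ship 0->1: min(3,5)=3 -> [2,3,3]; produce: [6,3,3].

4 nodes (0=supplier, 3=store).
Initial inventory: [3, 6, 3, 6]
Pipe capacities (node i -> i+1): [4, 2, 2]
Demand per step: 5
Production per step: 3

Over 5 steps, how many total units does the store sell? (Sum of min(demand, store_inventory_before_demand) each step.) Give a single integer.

Step 1: sold=5 (running total=5) -> [3 7 3 3]
Step 2: sold=3 (running total=8) -> [3 8 3 2]
Step 3: sold=2 (running total=10) -> [3 9 3 2]
Step 4: sold=2 (running total=12) -> [3 10 3 2]
Step 5: sold=2 (running total=14) -> [3 11 3 2]

Answer: 14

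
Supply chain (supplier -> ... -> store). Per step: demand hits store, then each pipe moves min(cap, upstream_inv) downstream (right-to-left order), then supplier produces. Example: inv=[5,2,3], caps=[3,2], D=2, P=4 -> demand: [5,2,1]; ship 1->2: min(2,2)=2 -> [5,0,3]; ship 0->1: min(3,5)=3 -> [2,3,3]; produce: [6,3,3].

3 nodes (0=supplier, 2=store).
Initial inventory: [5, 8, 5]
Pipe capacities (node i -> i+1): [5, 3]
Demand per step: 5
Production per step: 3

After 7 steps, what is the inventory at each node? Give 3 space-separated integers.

Step 1: demand=5,sold=5 ship[1->2]=3 ship[0->1]=5 prod=3 -> inv=[3 10 3]
Step 2: demand=5,sold=3 ship[1->2]=3 ship[0->1]=3 prod=3 -> inv=[3 10 3]
Step 3: demand=5,sold=3 ship[1->2]=3 ship[0->1]=3 prod=3 -> inv=[3 10 3]
Step 4: demand=5,sold=3 ship[1->2]=3 ship[0->1]=3 prod=3 -> inv=[3 10 3]
Step 5: demand=5,sold=3 ship[1->2]=3 ship[0->1]=3 prod=3 -> inv=[3 10 3]
Step 6: demand=5,sold=3 ship[1->2]=3 ship[0->1]=3 prod=3 -> inv=[3 10 3]
Step 7: demand=5,sold=3 ship[1->2]=3 ship[0->1]=3 prod=3 -> inv=[3 10 3]

3 10 3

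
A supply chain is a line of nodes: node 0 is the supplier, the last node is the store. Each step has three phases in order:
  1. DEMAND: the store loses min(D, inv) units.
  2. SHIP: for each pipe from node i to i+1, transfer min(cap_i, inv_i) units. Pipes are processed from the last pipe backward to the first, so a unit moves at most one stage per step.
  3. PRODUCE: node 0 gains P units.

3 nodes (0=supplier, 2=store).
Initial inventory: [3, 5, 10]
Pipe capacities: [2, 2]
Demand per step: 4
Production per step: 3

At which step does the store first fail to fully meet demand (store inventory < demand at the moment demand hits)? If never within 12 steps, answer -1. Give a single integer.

Step 1: demand=4,sold=4 ship[1->2]=2 ship[0->1]=2 prod=3 -> [4 5 8]
Step 2: demand=4,sold=4 ship[1->2]=2 ship[0->1]=2 prod=3 -> [5 5 6]
Step 3: demand=4,sold=4 ship[1->2]=2 ship[0->1]=2 prod=3 -> [6 5 4]
Step 4: demand=4,sold=4 ship[1->2]=2 ship[0->1]=2 prod=3 -> [7 5 2]
Step 5: demand=4,sold=2 ship[1->2]=2 ship[0->1]=2 prod=3 -> [8 5 2]
Step 6: demand=4,sold=2 ship[1->2]=2 ship[0->1]=2 prod=3 -> [9 5 2]
Step 7: demand=4,sold=2 ship[1->2]=2 ship[0->1]=2 prod=3 -> [10 5 2]
Step 8: demand=4,sold=2 ship[1->2]=2 ship[0->1]=2 prod=3 -> [11 5 2]
Step 9: demand=4,sold=2 ship[1->2]=2 ship[0->1]=2 prod=3 -> [12 5 2]
Step 10: demand=4,sold=2 ship[1->2]=2 ship[0->1]=2 prod=3 -> [13 5 2]
Step 11: demand=4,sold=2 ship[1->2]=2 ship[0->1]=2 prod=3 -> [14 5 2]
Step 12: demand=4,sold=2 ship[1->2]=2 ship[0->1]=2 prod=3 -> [15 5 2]
First stockout at step 5

5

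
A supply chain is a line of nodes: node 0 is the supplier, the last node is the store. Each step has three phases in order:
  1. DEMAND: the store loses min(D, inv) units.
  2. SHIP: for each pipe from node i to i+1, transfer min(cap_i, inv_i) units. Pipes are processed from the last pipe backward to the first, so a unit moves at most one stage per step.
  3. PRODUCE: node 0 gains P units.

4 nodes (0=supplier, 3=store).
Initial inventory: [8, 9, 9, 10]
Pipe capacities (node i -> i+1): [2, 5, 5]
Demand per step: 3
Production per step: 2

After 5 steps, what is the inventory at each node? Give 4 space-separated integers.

Step 1: demand=3,sold=3 ship[2->3]=5 ship[1->2]=5 ship[0->1]=2 prod=2 -> inv=[8 6 9 12]
Step 2: demand=3,sold=3 ship[2->3]=5 ship[1->2]=5 ship[0->1]=2 prod=2 -> inv=[8 3 9 14]
Step 3: demand=3,sold=3 ship[2->3]=5 ship[1->2]=3 ship[0->1]=2 prod=2 -> inv=[8 2 7 16]
Step 4: demand=3,sold=3 ship[2->3]=5 ship[1->2]=2 ship[0->1]=2 prod=2 -> inv=[8 2 4 18]
Step 5: demand=3,sold=3 ship[2->3]=4 ship[1->2]=2 ship[0->1]=2 prod=2 -> inv=[8 2 2 19]

8 2 2 19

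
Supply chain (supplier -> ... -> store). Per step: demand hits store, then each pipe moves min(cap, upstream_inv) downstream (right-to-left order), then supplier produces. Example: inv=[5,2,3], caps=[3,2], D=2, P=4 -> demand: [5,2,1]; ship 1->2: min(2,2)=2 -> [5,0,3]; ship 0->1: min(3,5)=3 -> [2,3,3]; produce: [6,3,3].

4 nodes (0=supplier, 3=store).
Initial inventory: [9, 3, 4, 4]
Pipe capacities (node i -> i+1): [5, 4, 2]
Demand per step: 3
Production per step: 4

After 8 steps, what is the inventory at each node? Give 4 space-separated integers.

Step 1: demand=3,sold=3 ship[2->3]=2 ship[1->2]=3 ship[0->1]=5 prod=4 -> inv=[8 5 5 3]
Step 2: demand=3,sold=3 ship[2->3]=2 ship[1->2]=4 ship[0->1]=5 prod=4 -> inv=[7 6 7 2]
Step 3: demand=3,sold=2 ship[2->3]=2 ship[1->2]=4 ship[0->1]=5 prod=4 -> inv=[6 7 9 2]
Step 4: demand=3,sold=2 ship[2->3]=2 ship[1->2]=4 ship[0->1]=5 prod=4 -> inv=[5 8 11 2]
Step 5: demand=3,sold=2 ship[2->3]=2 ship[1->2]=4 ship[0->1]=5 prod=4 -> inv=[4 9 13 2]
Step 6: demand=3,sold=2 ship[2->3]=2 ship[1->2]=4 ship[0->1]=4 prod=4 -> inv=[4 9 15 2]
Step 7: demand=3,sold=2 ship[2->3]=2 ship[1->2]=4 ship[0->1]=4 prod=4 -> inv=[4 9 17 2]
Step 8: demand=3,sold=2 ship[2->3]=2 ship[1->2]=4 ship[0->1]=4 prod=4 -> inv=[4 9 19 2]

4 9 19 2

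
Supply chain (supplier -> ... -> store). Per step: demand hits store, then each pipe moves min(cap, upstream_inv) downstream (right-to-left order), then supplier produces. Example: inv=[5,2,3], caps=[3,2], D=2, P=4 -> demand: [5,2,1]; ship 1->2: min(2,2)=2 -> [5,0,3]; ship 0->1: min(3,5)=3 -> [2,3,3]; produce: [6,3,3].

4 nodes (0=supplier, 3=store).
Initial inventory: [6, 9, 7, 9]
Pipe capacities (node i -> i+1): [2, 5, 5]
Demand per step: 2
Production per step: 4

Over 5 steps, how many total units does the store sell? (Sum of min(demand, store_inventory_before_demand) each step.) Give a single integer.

Answer: 10

Derivation:
Step 1: sold=2 (running total=2) -> [8 6 7 12]
Step 2: sold=2 (running total=4) -> [10 3 7 15]
Step 3: sold=2 (running total=6) -> [12 2 5 18]
Step 4: sold=2 (running total=8) -> [14 2 2 21]
Step 5: sold=2 (running total=10) -> [16 2 2 21]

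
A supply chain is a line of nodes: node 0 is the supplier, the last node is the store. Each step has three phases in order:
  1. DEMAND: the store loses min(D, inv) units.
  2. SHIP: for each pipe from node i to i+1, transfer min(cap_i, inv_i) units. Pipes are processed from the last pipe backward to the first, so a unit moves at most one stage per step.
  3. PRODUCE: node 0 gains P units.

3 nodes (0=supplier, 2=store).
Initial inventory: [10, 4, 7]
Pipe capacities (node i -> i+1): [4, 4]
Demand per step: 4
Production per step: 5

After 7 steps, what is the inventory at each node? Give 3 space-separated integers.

Step 1: demand=4,sold=4 ship[1->2]=4 ship[0->1]=4 prod=5 -> inv=[11 4 7]
Step 2: demand=4,sold=4 ship[1->2]=4 ship[0->1]=4 prod=5 -> inv=[12 4 7]
Step 3: demand=4,sold=4 ship[1->2]=4 ship[0->1]=4 prod=5 -> inv=[13 4 7]
Step 4: demand=4,sold=4 ship[1->2]=4 ship[0->1]=4 prod=5 -> inv=[14 4 7]
Step 5: demand=4,sold=4 ship[1->2]=4 ship[0->1]=4 prod=5 -> inv=[15 4 7]
Step 6: demand=4,sold=4 ship[1->2]=4 ship[0->1]=4 prod=5 -> inv=[16 4 7]
Step 7: demand=4,sold=4 ship[1->2]=4 ship[0->1]=4 prod=5 -> inv=[17 4 7]

17 4 7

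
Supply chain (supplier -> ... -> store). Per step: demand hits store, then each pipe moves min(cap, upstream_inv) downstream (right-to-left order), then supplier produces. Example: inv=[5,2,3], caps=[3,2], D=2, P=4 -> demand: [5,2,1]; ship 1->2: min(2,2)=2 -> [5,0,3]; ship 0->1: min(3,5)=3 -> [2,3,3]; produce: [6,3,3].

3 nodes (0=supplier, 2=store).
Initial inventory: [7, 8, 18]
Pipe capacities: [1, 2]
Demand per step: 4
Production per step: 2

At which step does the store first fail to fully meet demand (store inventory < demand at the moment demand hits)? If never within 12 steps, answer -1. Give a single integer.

Step 1: demand=4,sold=4 ship[1->2]=2 ship[0->1]=1 prod=2 -> [8 7 16]
Step 2: demand=4,sold=4 ship[1->2]=2 ship[0->1]=1 prod=2 -> [9 6 14]
Step 3: demand=4,sold=4 ship[1->2]=2 ship[0->1]=1 prod=2 -> [10 5 12]
Step 4: demand=4,sold=4 ship[1->2]=2 ship[0->1]=1 prod=2 -> [11 4 10]
Step 5: demand=4,sold=4 ship[1->2]=2 ship[0->1]=1 prod=2 -> [12 3 8]
Step 6: demand=4,sold=4 ship[1->2]=2 ship[0->1]=1 prod=2 -> [13 2 6]
Step 7: demand=4,sold=4 ship[1->2]=2 ship[0->1]=1 prod=2 -> [14 1 4]
Step 8: demand=4,sold=4 ship[1->2]=1 ship[0->1]=1 prod=2 -> [15 1 1]
Step 9: demand=4,sold=1 ship[1->2]=1 ship[0->1]=1 prod=2 -> [16 1 1]
Step 10: demand=4,sold=1 ship[1->2]=1 ship[0->1]=1 prod=2 -> [17 1 1]
Step 11: demand=4,sold=1 ship[1->2]=1 ship[0->1]=1 prod=2 -> [18 1 1]
Step 12: demand=4,sold=1 ship[1->2]=1 ship[0->1]=1 prod=2 -> [19 1 1]
First stockout at step 9

9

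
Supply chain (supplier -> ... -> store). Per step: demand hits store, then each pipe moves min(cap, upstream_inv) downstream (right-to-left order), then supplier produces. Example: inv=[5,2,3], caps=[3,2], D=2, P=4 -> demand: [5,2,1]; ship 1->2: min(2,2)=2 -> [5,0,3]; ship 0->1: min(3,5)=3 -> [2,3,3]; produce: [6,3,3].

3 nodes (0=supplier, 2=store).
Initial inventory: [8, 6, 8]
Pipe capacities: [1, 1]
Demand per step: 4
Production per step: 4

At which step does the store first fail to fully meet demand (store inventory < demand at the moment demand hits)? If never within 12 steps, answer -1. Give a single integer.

Step 1: demand=4,sold=4 ship[1->2]=1 ship[0->1]=1 prod=4 -> [11 6 5]
Step 2: demand=4,sold=4 ship[1->2]=1 ship[0->1]=1 prod=4 -> [14 6 2]
Step 3: demand=4,sold=2 ship[1->2]=1 ship[0->1]=1 prod=4 -> [17 6 1]
Step 4: demand=4,sold=1 ship[1->2]=1 ship[0->1]=1 prod=4 -> [20 6 1]
Step 5: demand=4,sold=1 ship[1->2]=1 ship[0->1]=1 prod=4 -> [23 6 1]
Step 6: demand=4,sold=1 ship[1->2]=1 ship[0->1]=1 prod=4 -> [26 6 1]
Step 7: demand=4,sold=1 ship[1->2]=1 ship[0->1]=1 prod=4 -> [29 6 1]
Step 8: demand=4,sold=1 ship[1->2]=1 ship[0->1]=1 prod=4 -> [32 6 1]
Step 9: demand=4,sold=1 ship[1->2]=1 ship[0->1]=1 prod=4 -> [35 6 1]
Step 10: demand=4,sold=1 ship[1->2]=1 ship[0->1]=1 prod=4 -> [38 6 1]
Step 11: demand=4,sold=1 ship[1->2]=1 ship[0->1]=1 prod=4 -> [41 6 1]
Step 12: demand=4,sold=1 ship[1->2]=1 ship[0->1]=1 prod=4 -> [44 6 1]
First stockout at step 3

3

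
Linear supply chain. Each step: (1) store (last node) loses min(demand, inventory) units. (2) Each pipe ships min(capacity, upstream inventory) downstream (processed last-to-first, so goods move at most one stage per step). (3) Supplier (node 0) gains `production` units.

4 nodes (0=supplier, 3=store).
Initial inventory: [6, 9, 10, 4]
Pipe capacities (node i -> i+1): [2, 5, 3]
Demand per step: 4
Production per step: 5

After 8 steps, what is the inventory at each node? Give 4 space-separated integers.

Step 1: demand=4,sold=4 ship[2->3]=3 ship[1->2]=5 ship[0->1]=2 prod=5 -> inv=[9 6 12 3]
Step 2: demand=4,sold=3 ship[2->3]=3 ship[1->2]=5 ship[0->1]=2 prod=5 -> inv=[12 3 14 3]
Step 3: demand=4,sold=3 ship[2->3]=3 ship[1->2]=3 ship[0->1]=2 prod=5 -> inv=[15 2 14 3]
Step 4: demand=4,sold=3 ship[2->3]=3 ship[1->2]=2 ship[0->1]=2 prod=5 -> inv=[18 2 13 3]
Step 5: demand=4,sold=3 ship[2->3]=3 ship[1->2]=2 ship[0->1]=2 prod=5 -> inv=[21 2 12 3]
Step 6: demand=4,sold=3 ship[2->3]=3 ship[1->2]=2 ship[0->1]=2 prod=5 -> inv=[24 2 11 3]
Step 7: demand=4,sold=3 ship[2->3]=3 ship[1->2]=2 ship[0->1]=2 prod=5 -> inv=[27 2 10 3]
Step 8: demand=4,sold=3 ship[2->3]=3 ship[1->2]=2 ship[0->1]=2 prod=5 -> inv=[30 2 9 3]

30 2 9 3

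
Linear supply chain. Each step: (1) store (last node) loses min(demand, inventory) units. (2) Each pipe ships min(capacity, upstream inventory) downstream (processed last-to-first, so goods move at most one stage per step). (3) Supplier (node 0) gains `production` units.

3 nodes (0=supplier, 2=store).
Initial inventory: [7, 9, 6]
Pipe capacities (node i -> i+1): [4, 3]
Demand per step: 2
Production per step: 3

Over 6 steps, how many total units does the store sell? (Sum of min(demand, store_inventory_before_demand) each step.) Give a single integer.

Answer: 12

Derivation:
Step 1: sold=2 (running total=2) -> [6 10 7]
Step 2: sold=2 (running total=4) -> [5 11 8]
Step 3: sold=2 (running total=6) -> [4 12 9]
Step 4: sold=2 (running total=8) -> [3 13 10]
Step 5: sold=2 (running total=10) -> [3 13 11]
Step 6: sold=2 (running total=12) -> [3 13 12]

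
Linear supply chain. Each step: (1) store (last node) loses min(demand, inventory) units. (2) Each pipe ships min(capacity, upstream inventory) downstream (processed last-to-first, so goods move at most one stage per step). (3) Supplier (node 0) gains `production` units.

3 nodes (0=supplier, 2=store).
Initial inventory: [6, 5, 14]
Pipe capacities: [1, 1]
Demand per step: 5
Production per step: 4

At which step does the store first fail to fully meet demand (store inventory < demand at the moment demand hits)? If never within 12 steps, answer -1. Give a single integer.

Step 1: demand=5,sold=5 ship[1->2]=1 ship[0->1]=1 prod=4 -> [9 5 10]
Step 2: demand=5,sold=5 ship[1->2]=1 ship[0->1]=1 prod=4 -> [12 5 6]
Step 3: demand=5,sold=5 ship[1->2]=1 ship[0->1]=1 prod=4 -> [15 5 2]
Step 4: demand=5,sold=2 ship[1->2]=1 ship[0->1]=1 prod=4 -> [18 5 1]
Step 5: demand=5,sold=1 ship[1->2]=1 ship[0->1]=1 prod=4 -> [21 5 1]
Step 6: demand=5,sold=1 ship[1->2]=1 ship[0->1]=1 prod=4 -> [24 5 1]
Step 7: demand=5,sold=1 ship[1->2]=1 ship[0->1]=1 prod=4 -> [27 5 1]
Step 8: demand=5,sold=1 ship[1->2]=1 ship[0->1]=1 prod=4 -> [30 5 1]
Step 9: demand=5,sold=1 ship[1->2]=1 ship[0->1]=1 prod=4 -> [33 5 1]
Step 10: demand=5,sold=1 ship[1->2]=1 ship[0->1]=1 prod=4 -> [36 5 1]
Step 11: demand=5,sold=1 ship[1->2]=1 ship[0->1]=1 prod=4 -> [39 5 1]
Step 12: demand=5,sold=1 ship[1->2]=1 ship[0->1]=1 prod=4 -> [42 5 1]
First stockout at step 4

4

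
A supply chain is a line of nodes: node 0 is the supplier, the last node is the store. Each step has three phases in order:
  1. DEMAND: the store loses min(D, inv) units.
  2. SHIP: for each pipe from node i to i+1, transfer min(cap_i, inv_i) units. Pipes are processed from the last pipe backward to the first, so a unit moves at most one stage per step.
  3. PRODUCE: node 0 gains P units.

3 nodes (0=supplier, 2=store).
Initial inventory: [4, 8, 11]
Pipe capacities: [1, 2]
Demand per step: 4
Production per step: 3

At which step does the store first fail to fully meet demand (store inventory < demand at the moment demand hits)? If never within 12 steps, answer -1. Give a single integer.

Step 1: demand=4,sold=4 ship[1->2]=2 ship[0->1]=1 prod=3 -> [6 7 9]
Step 2: demand=4,sold=4 ship[1->2]=2 ship[0->1]=1 prod=3 -> [8 6 7]
Step 3: demand=4,sold=4 ship[1->2]=2 ship[0->1]=1 prod=3 -> [10 5 5]
Step 4: demand=4,sold=4 ship[1->2]=2 ship[0->1]=1 prod=3 -> [12 4 3]
Step 5: demand=4,sold=3 ship[1->2]=2 ship[0->1]=1 prod=3 -> [14 3 2]
Step 6: demand=4,sold=2 ship[1->2]=2 ship[0->1]=1 prod=3 -> [16 2 2]
Step 7: demand=4,sold=2 ship[1->2]=2 ship[0->1]=1 prod=3 -> [18 1 2]
Step 8: demand=4,sold=2 ship[1->2]=1 ship[0->1]=1 prod=3 -> [20 1 1]
Step 9: demand=4,sold=1 ship[1->2]=1 ship[0->1]=1 prod=3 -> [22 1 1]
Step 10: demand=4,sold=1 ship[1->2]=1 ship[0->1]=1 prod=3 -> [24 1 1]
Step 11: demand=4,sold=1 ship[1->2]=1 ship[0->1]=1 prod=3 -> [26 1 1]
Step 12: demand=4,sold=1 ship[1->2]=1 ship[0->1]=1 prod=3 -> [28 1 1]
First stockout at step 5

5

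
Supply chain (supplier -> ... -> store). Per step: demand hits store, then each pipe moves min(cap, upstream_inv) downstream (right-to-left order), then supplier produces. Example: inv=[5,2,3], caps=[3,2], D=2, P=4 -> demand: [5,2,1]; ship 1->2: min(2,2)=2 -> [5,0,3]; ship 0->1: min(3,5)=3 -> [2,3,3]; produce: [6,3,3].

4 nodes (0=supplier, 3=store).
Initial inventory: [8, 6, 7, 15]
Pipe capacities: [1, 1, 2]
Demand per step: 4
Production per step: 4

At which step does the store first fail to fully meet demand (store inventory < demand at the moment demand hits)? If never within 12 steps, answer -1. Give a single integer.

Step 1: demand=4,sold=4 ship[2->3]=2 ship[1->2]=1 ship[0->1]=1 prod=4 -> [11 6 6 13]
Step 2: demand=4,sold=4 ship[2->3]=2 ship[1->2]=1 ship[0->1]=1 prod=4 -> [14 6 5 11]
Step 3: demand=4,sold=4 ship[2->3]=2 ship[1->2]=1 ship[0->1]=1 prod=4 -> [17 6 4 9]
Step 4: demand=4,sold=4 ship[2->3]=2 ship[1->2]=1 ship[0->1]=1 prod=4 -> [20 6 3 7]
Step 5: demand=4,sold=4 ship[2->3]=2 ship[1->2]=1 ship[0->1]=1 prod=4 -> [23 6 2 5]
Step 6: demand=4,sold=4 ship[2->3]=2 ship[1->2]=1 ship[0->1]=1 prod=4 -> [26 6 1 3]
Step 7: demand=4,sold=3 ship[2->3]=1 ship[1->2]=1 ship[0->1]=1 prod=4 -> [29 6 1 1]
Step 8: demand=4,sold=1 ship[2->3]=1 ship[1->2]=1 ship[0->1]=1 prod=4 -> [32 6 1 1]
Step 9: demand=4,sold=1 ship[2->3]=1 ship[1->2]=1 ship[0->1]=1 prod=4 -> [35 6 1 1]
Step 10: demand=4,sold=1 ship[2->3]=1 ship[1->2]=1 ship[0->1]=1 prod=4 -> [38 6 1 1]
Step 11: demand=4,sold=1 ship[2->3]=1 ship[1->2]=1 ship[0->1]=1 prod=4 -> [41 6 1 1]
Step 12: demand=4,sold=1 ship[2->3]=1 ship[1->2]=1 ship[0->1]=1 prod=4 -> [44 6 1 1]
First stockout at step 7

7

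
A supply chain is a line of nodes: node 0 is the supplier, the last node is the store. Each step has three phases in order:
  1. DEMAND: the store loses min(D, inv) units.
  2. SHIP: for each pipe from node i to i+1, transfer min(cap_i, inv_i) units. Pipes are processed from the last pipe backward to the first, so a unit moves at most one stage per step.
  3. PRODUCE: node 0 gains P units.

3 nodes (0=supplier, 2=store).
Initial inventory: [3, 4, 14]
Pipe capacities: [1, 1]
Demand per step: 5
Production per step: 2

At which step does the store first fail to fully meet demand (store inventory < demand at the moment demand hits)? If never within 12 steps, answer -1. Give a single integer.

Step 1: demand=5,sold=5 ship[1->2]=1 ship[0->1]=1 prod=2 -> [4 4 10]
Step 2: demand=5,sold=5 ship[1->2]=1 ship[0->1]=1 prod=2 -> [5 4 6]
Step 3: demand=5,sold=5 ship[1->2]=1 ship[0->1]=1 prod=2 -> [6 4 2]
Step 4: demand=5,sold=2 ship[1->2]=1 ship[0->1]=1 prod=2 -> [7 4 1]
Step 5: demand=5,sold=1 ship[1->2]=1 ship[0->1]=1 prod=2 -> [8 4 1]
Step 6: demand=5,sold=1 ship[1->2]=1 ship[0->1]=1 prod=2 -> [9 4 1]
Step 7: demand=5,sold=1 ship[1->2]=1 ship[0->1]=1 prod=2 -> [10 4 1]
Step 8: demand=5,sold=1 ship[1->2]=1 ship[0->1]=1 prod=2 -> [11 4 1]
Step 9: demand=5,sold=1 ship[1->2]=1 ship[0->1]=1 prod=2 -> [12 4 1]
Step 10: demand=5,sold=1 ship[1->2]=1 ship[0->1]=1 prod=2 -> [13 4 1]
Step 11: demand=5,sold=1 ship[1->2]=1 ship[0->1]=1 prod=2 -> [14 4 1]
Step 12: demand=5,sold=1 ship[1->2]=1 ship[0->1]=1 prod=2 -> [15 4 1]
First stockout at step 4

4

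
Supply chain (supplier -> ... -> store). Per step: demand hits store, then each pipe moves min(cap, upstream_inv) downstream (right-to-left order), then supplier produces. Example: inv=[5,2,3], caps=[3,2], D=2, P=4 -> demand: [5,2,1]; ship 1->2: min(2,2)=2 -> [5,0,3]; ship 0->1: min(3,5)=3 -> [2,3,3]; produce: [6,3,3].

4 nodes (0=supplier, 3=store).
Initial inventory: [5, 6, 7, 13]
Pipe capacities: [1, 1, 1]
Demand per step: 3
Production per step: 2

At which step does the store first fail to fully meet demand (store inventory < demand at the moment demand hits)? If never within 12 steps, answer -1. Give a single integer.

Step 1: demand=3,sold=3 ship[2->3]=1 ship[1->2]=1 ship[0->1]=1 prod=2 -> [6 6 7 11]
Step 2: demand=3,sold=3 ship[2->3]=1 ship[1->2]=1 ship[0->1]=1 prod=2 -> [7 6 7 9]
Step 3: demand=3,sold=3 ship[2->3]=1 ship[1->2]=1 ship[0->1]=1 prod=2 -> [8 6 7 7]
Step 4: demand=3,sold=3 ship[2->3]=1 ship[1->2]=1 ship[0->1]=1 prod=2 -> [9 6 7 5]
Step 5: demand=3,sold=3 ship[2->3]=1 ship[1->2]=1 ship[0->1]=1 prod=2 -> [10 6 7 3]
Step 6: demand=3,sold=3 ship[2->3]=1 ship[1->2]=1 ship[0->1]=1 prod=2 -> [11 6 7 1]
Step 7: demand=3,sold=1 ship[2->3]=1 ship[1->2]=1 ship[0->1]=1 prod=2 -> [12 6 7 1]
Step 8: demand=3,sold=1 ship[2->3]=1 ship[1->2]=1 ship[0->1]=1 prod=2 -> [13 6 7 1]
Step 9: demand=3,sold=1 ship[2->3]=1 ship[1->2]=1 ship[0->1]=1 prod=2 -> [14 6 7 1]
Step 10: demand=3,sold=1 ship[2->3]=1 ship[1->2]=1 ship[0->1]=1 prod=2 -> [15 6 7 1]
Step 11: demand=3,sold=1 ship[2->3]=1 ship[1->2]=1 ship[0->1]=1 prod=2 -> [16 6 7 1]
Step 12: demand=3,sold=1 ship[2->3]=1 ship[1->2]=1 ship[0->1]=1 prod=2 -> [17 6 7 1]
First stockout at step 7

7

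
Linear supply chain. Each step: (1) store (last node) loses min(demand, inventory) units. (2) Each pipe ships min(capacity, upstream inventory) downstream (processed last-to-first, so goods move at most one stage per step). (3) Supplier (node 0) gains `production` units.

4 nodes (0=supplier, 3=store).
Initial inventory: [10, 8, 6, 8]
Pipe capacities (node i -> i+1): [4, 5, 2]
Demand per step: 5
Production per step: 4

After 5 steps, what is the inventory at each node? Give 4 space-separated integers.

Step 1: demand=5,sold=5 ship[2->3]=2 ship[1->2]=5 ship[0->1]=4 prod=4 -> inv=[10 7 9 5]
Step 2: demand=5,sold=5 ship[2->3]=2 ship[1->2]=5 ship[0->1]=4 prod=4 -> inv=[10 6 12 2]
Step 3: demand=5,sold=2 ship[2->3]=2 ship[1->2]=5 ship[0->1]=4 prod=4 -> inv=[10 5 15 2]
Step 4: demand=5,sold=2 ship[2->3]=2 ship[1->2]=5 ship[0->1]=4 prod=4 -> inv=[10 4 18 2]
Step 5: demand=5,sold=2 ship[2->3]=2 ship[1->2]=4 ship[0->1]=4 prod=4 -> inv=[10 4 20 2]

10 4 20 2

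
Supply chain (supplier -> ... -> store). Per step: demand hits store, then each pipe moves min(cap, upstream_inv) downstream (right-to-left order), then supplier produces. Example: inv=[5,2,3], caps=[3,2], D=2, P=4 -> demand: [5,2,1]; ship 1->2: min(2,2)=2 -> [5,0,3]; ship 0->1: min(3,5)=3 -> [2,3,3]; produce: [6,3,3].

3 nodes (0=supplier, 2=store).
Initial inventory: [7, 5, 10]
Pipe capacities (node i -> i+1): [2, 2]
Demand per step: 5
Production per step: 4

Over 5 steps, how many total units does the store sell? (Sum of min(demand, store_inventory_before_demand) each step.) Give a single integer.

Step 1: sold=5 (running total=5) -> [9 5 7]
Step 2: sold=5 (running total=10) -> [11 5 4]
Step 3: sold=4 (running total=14) -> [13 5 2]
Step 4: sold=2 (running total=16) -> [15 5 2]
Step 5: sold=2 (running total=18) -> [17 5 2]

Answer: 18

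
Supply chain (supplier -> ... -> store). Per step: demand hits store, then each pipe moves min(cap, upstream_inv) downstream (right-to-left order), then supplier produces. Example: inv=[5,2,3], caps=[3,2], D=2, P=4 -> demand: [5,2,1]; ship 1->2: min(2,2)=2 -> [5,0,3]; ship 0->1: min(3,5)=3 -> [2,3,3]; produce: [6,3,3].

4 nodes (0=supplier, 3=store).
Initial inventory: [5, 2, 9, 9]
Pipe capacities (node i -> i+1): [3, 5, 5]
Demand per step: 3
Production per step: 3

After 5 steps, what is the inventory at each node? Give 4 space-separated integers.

Step 1: demand=3,sold=3 ship[2->3]=5 ship[1->2]=2 ship[0->1]=3 prod=3 -> inv=[5 3 6 11]
Step 2: demand=3,sold=3 ship[2->3]=5 ship[1->2]=3 ship[0->1]=3 prod=3 -> inv=[5 3 4 13]
Step 3: demand=3,sold=3 ship[2->3]=4 ship[1->2]=3 ship[0->1]=3 prod=3 -> inv=[5 3 3 14]
Step 4: demand=3,sold=3 ship[2->3]=3 ship[1->2]=3 ship[0->1]=3 prod=3 -> inv=[5 3 3 14]
Step 5: demand=3,sold=3 ship[2->3]=3 ship[1->2]=3 ship[0->1]=3 prod=3 -> inv=[5 3 3 14]

5 3 3 14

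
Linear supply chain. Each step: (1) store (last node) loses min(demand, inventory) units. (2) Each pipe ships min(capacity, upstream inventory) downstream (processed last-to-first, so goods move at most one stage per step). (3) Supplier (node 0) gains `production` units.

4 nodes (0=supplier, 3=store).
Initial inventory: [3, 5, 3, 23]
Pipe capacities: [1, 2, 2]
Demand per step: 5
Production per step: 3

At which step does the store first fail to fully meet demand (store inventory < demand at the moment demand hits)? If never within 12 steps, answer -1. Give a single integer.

Step 1: demand=5,sold=5 ship[2->3]=2 ship[1->2]=2 ship[0->1]=1 prod=3 -> [5 4 3 20]
Step 2: demand=5,sold=5 ship[2->3]=2 ship[1->2]=2 ship[0->1]=1 prod=3 -> [7 3 3 17]
Step 3: demand=5,sold=5 ship[2->3]=2 ship[1->2]=2 ship[0->1]=1 prod=3 -> [9 2 3 14]
Step 4: demand=5,sold=5 ship[2->3]=2 ship[1->2]=2 ship[0->1]=1 prod=3 -> [11 1 3 11]
Step 5: demand=5,sold=5 ship[2->3]=2 ship[1->2]=1 ship[0->1]=1 prod=3 -> [13 1 2 8]
Step 6: demand=5,sold=5 ship[2->3]=2 ship[1->2]=1 ship[0->1]=1 prod=3 -> [15 1 1 5]
Step 7: demand=5,sold=5 ship[2->3]=1 ship[1->2]=1 ship[0->1]=1 prod=3 -> [17 1 1 1]
Step 8: demand=5,sold=1 ship[2->3]=1 ship[1->2]=1 ship[0->1]=1 prod=3 -> [19 1 1 1]
Step 9: demand=5,sold=1 ship[2->3]=1 ship[1->2]=1 ship[0->1]=1 prod=3 -> [21 1 1 1]
Step 10: demand=5,sold=1 ship[2->3]=1 ship[1->2]=1 ship[0->1]=1 prod=3 -> [23 1 1 1]
Step 11: demand=5,sold=1 ship[2->3]=1 ship[1->2]=1 ship[0->1]=1 prod=3 -> [25 1 1 1]
Step 12: demand=5,sold=1 ship[2->3]=1 ship[1->2]=1 ship[0->1]=1 prod=3 -> [27 1 1 1]
First stockout at step 8

8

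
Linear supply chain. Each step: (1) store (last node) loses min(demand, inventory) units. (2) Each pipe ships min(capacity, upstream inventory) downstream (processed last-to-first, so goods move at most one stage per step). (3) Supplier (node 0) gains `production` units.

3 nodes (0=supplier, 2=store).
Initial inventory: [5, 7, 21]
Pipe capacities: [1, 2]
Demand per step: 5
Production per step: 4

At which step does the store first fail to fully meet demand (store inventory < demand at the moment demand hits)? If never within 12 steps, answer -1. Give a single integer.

Step 1: demand=5,sold=5 ship[1->2]=2 ship[0->1]=1 prod=4 -> [8 6 18]
Step 2: demand=5,sold=5 ship[1->2]=2 ship[0->1]=1 prod=4 -> [11 5 15]
Step 3: demand=5,sold=5 ship[1->2]=2 ship[0->1]=1 prod=4 -> [14 4 12]
Step 4: demand=5,sold=5 ship[1->2]=2 ship[0->1]=1 prod=4 -> [17 3 9]
Step 5: demand=5,sold=5 ship[1->2]=2 ship[0->1]=1 prod=4 -> [20 2 6]
Step 6: demand=5,sold=5 ship[1->2]=2 ship[0->1]=1 prod=4 -> [23 1 3]
Step 7: demand=5,sold=3 ship[1->2]=1 ship[0->1]=1 prod=4 -> [26 1 1]
Step 8: demand=5,sold=1 ship[1->2]=1 ship[0->1]=1 prod=4 -> [29 1 1]
Step 9: demand=5,sold=1 ship[1->2]=1 ship[0->1]=1 prod=4 -> [32 1 1]
Step 10: demand=5,sold=1 ship[1->2]=1 ship[0->1]=1 prod=4 -> [35 1 1]
Step 11: demand=5,sold=1 ship[1->2]=1 ship[0->1]=1 prod=4 -> [38 1 1]
Step 12: demand=5,sold=1 ship[1->2]=1 ship[0->1]=1 prod=4 -> [41 1 1]
First stockout at step 7

7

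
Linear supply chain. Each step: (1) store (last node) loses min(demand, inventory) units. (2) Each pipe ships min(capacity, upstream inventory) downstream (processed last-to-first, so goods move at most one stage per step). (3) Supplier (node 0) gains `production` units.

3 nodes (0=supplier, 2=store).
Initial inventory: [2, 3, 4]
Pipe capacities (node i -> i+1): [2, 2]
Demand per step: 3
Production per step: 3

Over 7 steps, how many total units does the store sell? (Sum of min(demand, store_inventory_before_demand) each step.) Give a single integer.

Step 1: sold=3 (running total=3) -> [3 3 3]
Step 2: sold=3 (running total=6) -> [4 3 2]
Step 3: sold=2 (running total=8) -> [5 3 2]
Step 4: sold=2 (running total=10) -> [6 3 2]
Step 5: sold=2 (running total=12) -> [7 3 2]
Step 6: sold=2 (running total=14) -> [8 3 2]
Step 7: sold=2 (running total=16) -> [9 3 2]

Answer: 16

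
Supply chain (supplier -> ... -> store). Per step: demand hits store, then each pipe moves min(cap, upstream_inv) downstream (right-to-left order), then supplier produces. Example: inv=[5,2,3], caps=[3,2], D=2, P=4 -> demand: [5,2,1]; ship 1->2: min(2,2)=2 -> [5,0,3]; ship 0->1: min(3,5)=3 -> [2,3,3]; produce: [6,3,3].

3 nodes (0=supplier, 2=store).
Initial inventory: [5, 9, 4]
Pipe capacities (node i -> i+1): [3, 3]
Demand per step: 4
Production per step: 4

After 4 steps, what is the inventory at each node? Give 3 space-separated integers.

Step 1: demand=4,sold=4 ship[1->2]=3 ship[0->1]=3 prod=4 -> inv=[6 9 3]
Step 2: demand=4,sold=3 ship[1->2]=3 ship[0->1]=3 prod=4 -> inv=[7 9 3]
Step 3: demand=4,sold=3 ship[1->2]=3 ship[0->1]=3 prod=4 -> inv=[8 9 3]
Step 4: demand=4,sold=3 ship[1->2]=3 ship[0->1]=3 prod=4 -> inv=[9 9 3]

9 9 3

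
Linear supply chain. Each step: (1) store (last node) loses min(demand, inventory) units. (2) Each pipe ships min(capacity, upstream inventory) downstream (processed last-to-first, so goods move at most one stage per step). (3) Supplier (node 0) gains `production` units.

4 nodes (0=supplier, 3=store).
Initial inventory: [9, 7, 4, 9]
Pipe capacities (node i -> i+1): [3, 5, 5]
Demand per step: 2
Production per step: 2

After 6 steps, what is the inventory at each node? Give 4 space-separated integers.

Step 1: demand=2,sold=2 ship[2->3]=4 ship[1->2]=5 ship[0->1]=3 prod=2 -> inv=[8 5 5 11]
Step 2: demand=2,sold=2 ship[2->3]=5 ship[1->2]=5 ship[0->1]=3 prod=2 -> inv=[7 3 5 14]
Step 3: demand=2,sold=2 ship[2->3]=5 ship[1->2]=3 ship[0->1]=3 prod=2 -> inv=[6 3 3 17]
Step 4: demand=2,sold=2 ship[2->3]=3 ship[1->2]=3 ship[0->1]=3 prod=2 -> inv=[5 3 3 18]
Step 5: demand=2,sold=2 ship[2->3]=3 ship[1->2]=3 ship[0->1]=3 prod=2 -> inv=[4 3 3 19]
Step 6: demand=2,sold=2 ship[2->3]=3 ship[1->2]=3 ship[0->1]=3 prod=2 -> inv=[3 3 3 20]

3 3 3 20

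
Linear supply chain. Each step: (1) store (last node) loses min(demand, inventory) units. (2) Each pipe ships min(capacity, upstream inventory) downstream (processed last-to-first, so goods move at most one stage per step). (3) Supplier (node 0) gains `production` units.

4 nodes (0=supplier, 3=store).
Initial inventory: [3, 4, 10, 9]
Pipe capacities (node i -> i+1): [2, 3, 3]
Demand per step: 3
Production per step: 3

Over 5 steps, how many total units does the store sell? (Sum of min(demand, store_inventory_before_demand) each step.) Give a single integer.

Answer: 15

Derivation:
Step 1: sold=3 (running total=3) -> [4 3 10 9]
Step 2: sold=3 (running total=6) -> [5 2 10 9]
Step 3: sold=3 (running total=9) -> [6 2 9 9]
Step 4: sold=3 (running total=12) -> [7 2 8 9]
Step 5: sold=3 (running total=15) -> [8 2 7 9]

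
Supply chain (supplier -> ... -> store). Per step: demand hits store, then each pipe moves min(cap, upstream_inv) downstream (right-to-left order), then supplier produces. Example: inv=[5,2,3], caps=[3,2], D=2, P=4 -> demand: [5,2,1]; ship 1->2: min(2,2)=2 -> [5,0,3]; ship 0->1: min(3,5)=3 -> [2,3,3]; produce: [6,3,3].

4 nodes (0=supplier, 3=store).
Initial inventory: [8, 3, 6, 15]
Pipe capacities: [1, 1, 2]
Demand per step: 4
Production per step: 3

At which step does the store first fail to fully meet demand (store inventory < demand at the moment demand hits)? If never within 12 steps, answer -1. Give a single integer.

Step 1: demand=4,sold=4 ship[2->3]=2 ship[1->2]=1 ship[0->1]=1 prod=3 -> [10 3 5 13]
Step 2: demand=4,sold=4 ship[2->3]=2 ship[1->2]=1 ship[0->1]=1 prod=3 -> [12 3 4 11]
Step 3: demand=4,sold=4 ship[2->3]=2 ship[1->2]=1 ship[0->1]=1 prod=3 -> [14 3 3 9]
Step 4: demand=4,sold=4 ship[2->3]=2 ship[1->2]=1 ship[0->1]=1 prod=3 -> [16 3 2 7]
Step 5: demand=4,sold=4 ship[2->3]=2 ship[1->2]=1 ship[0->1]=1 prod=3 -> [18 3 1 5]
Step 6: demand=4,sold=4 ship[2->3]=1 ship[1->2]=1 ship[0->1]=1 prod=3 -> [20 3 1 2]
Step 7: demand=4,sold=2 ship[2->3]=1 ship[1->2]=1 ship[0->1]=1 prod=3 -> [22 3 1 1]
Step 8: demand=4,sold=1 ship[2->3]=1 ship[1->2]=1 ship[0->1]=1 prod=3 -> [24 3 1 1]
Step 9: demand=4,sold=1 ship[2->3]=1 ship[1->2]=1 ship[0->1]=1 prod=3 -> [26 3 1 1]
Step 10: demand=4,sold=1 ship[2->3]=1 ship[1->2]=1 ship[0->1]=1 prod=3 -> [28 3 1 1]
Step 11: demand=4,sold=1 ship[2->3]=1 ship[1->2]=1 ship[0->1]=1 prod=3 -> [30 3 1 1]
Step 12: demand=4,sold=1 ship[2->3]=1 ship[1->2]=1 ship[0->1]=1 prod=3 -> [32 3 1 1]
First stockout at step 7

7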